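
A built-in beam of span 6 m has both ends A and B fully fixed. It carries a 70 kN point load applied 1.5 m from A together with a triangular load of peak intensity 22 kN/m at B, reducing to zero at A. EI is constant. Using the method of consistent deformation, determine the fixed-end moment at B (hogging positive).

M_B = 59.29 kN·m

Release both end moments; the primary structure is a simply-supported span AB with redundants M_A and M_B.
Simple-span end rotations at A and B under the given loads:
  at A: point load 70 at a = 1.5: Pab(L + b)/(6LEI) = 137.8/EI
  at B: point load 70 at a = 1.5: Pab(L + a)/(6LEI) = 98.44/EI
  at A: triangular load, peak 22: 7w₀L³/(360EI) = 92.4/EI
  at B: triangular load, peak 22: w₀L³/(45EI) = 105.6/EI
  θ_A0 = 230.2/EI,  θ_B0 = 204/EI
Flexibility coefficients: a unit moment at one end gives L/(3EI) there and L/(6EI) at the far end, so f₁₁ = f₂₂ = 2/EI and f₁₂ = f₂₁ = 1/EI.
Compatibility — zero rotation at each built-in end:
  2 M_A + 1 M_B = 230.2
  1 M_A + 2 M_B = 204
Solving the pair gives M_A = 85.46 kN·m and M_B = 59.29 kN·m (hogging).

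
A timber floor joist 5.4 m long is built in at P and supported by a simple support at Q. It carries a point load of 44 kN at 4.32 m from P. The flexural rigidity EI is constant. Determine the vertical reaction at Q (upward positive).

Take the reaction at Q as the redundant and release it; the primary structure is a cantilever fixed at P.
Deflection at Q on the released cantilever, summing each load's contribution:
  point load 44 at a = 4.32: Pa²(3L − a)/(6EI) = 1626/EI
Tip deflection under a unit load at Q: L³/(3EI) = 52.49/EI.
The prop prevents deflection at Q: R_Q = δ_0/δ_{QQ} = 1626/52.49 = 30.98 kN.

R_Q = 30.98 kN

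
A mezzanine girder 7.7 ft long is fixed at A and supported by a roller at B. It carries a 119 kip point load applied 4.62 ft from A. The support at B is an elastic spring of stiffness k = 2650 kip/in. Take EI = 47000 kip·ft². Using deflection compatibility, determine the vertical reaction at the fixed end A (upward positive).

R_A = 68.09 kip

Take the reaction at B as the redundant and release it; the primary structure is a cantilever fixed at A.
Free-end deflection of the primary structure under the applied loading (downward +):
  point load 119 at a = 4.62: Pa²(3L − a)/(6EI) = 7823/EI
Tip deflection under a unit load at B: L³/(3EI) = 152.2/EI.
With EI = 47000 kip·ft²: δ_0 = 0.16645 ft and δ_{BB} = 0.003238 ft/kip.
Compatibility — the spring shortens by R_B/k under the reaction it provides: δ_0 − R_B·δ_{BB} = R_B/k. With 1/k = 1/(2650×12) ft/kip = 0.000031 ft/kip, R_B = δ_0 / (δ_{BB} + 1/k) = 0.16645 / (0.003238 + 0.000031) = 50.91 kip.
Vertical equilibrium: R_A = ΣP − R_B = 119 − 50.91 = 68.09 kip.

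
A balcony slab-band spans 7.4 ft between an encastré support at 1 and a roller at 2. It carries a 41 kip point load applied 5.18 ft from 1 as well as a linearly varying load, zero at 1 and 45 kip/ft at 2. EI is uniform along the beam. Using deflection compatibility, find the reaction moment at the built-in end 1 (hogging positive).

M_1 = 185.2 kip·ft

Take the reaction at 2 as the redundant and release it; the primary structure is a cantilever fixed at 1.
Primary-structure tip deflection at 2 by superposition:
  point load 41 at a = 5.18: Pa²(3L − a)/(6EI) = 3121/EI
  triangular load, peak 45 at the free end: 11w₀L⁴/(120EI) = 12369/EI
  δ_0 = 15490/EI
Flexibility coefficient — unit upward force at 2: δ_{22} = L³/(3EI) = 135.1/EI.
The prop prevents deflection at 2: R_2 = δ_0/δ_{22} = 15490/135.1 = 114.7 kip.
Moment equilibrium about 1: M_1 = Σ(load moments about 1) − R_2·L = 1034 − 114.7×7.4 = 185.2 kip·ft.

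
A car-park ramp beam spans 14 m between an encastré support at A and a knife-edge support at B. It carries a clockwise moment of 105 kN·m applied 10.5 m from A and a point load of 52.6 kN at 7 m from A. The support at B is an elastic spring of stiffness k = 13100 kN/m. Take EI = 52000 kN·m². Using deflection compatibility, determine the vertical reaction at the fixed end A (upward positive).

Release the roller at B. Primary structure: cantilever fixed at A.
Free-end deflection of the primary structure under the applied loading (downward +):
  clockwise couple 105 at a = 10.5: M₀a(2L − a)/(2EI) = 9647/EI
  point load 52.6 at a = 7: Pa²(3L − a)/(6EI) = 15035/EI
  δ_0 = 24682/EI
Flexibility coefficient — unit upward force at B: δ_{BB} = L³/(3EI) = 914.7/EI.
With EI = 52000 kN·m²: δ_0 = 0.47465 m and δ_{BB} = 0.01759 m/kN.
Compatibility — the spring shortens by R_B/k under the reaction it provides: δ_0 − R_B·δ_{BB} = R_B/k. With 1/k = 0.000076 m/kN, R_B = δ_0 / (δ_{BB} + 1/k) = 0.47465 / (0.01759 + 0.000076) = 26.87 kN.
Vertical equilibrium: R_A = ΣP − R_B = 52.6 − 26.87 = 25.73 kN.

R_A = 25.73 kN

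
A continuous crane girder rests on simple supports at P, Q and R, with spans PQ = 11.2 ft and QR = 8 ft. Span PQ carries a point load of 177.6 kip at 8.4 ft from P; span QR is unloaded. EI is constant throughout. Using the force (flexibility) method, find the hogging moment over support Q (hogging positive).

M_Q = 190.4 kip·ft

Take M_Q as the redundant. Released structure: two simple spans PQ and QR with a hinge at Q.
Discontinuity in slope at Q on the released structure — sum the simple-span end rotations:
  span PQ: point load 177.6 at a = 8.4: Pab(L + a)/(6LEI) = 1218/EI
  relative rotation θ_0 = (1218 + 0)/EI = 1218/EI
A unit hogging moment at Q produces rotation L₁/(3EI) + L₂/(3EI) = 6.4/EI.
Compatibility: M_Q·(L₁+L₂)/(3EI) = θ_0, giving M_Q = 190.4 kip·ft (hogging).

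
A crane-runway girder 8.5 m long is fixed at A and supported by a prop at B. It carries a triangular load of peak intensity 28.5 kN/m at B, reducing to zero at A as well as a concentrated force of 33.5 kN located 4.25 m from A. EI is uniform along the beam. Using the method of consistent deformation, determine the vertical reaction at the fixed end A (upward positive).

R_A = 77.54 kN

Choose R_B as the redundant. The primary structure is the cantilever fixed at A.
Downward deflection at the released point B due to the loads:
  triangular load, peak 28.5 at the free end: 11w₀L⁴/(120EI) = 13637/EI
  point load 33.5 at a = 4.25: Pa²(3L − a)/(6EI) = 2143/EI
  δ_0 = 15780/EI
Tip deflection under a unit load at B: L³/(3EI) = 204.7/EI.
Compatibility at B: δ_0 − R_B·δ_{BB} = 0, so R_B = 15780/204.7 = 77.09 kN.
Vertical equilibrium: R_A = ΣP − R_B = 154.6 − 77.09 = 77.54 kN.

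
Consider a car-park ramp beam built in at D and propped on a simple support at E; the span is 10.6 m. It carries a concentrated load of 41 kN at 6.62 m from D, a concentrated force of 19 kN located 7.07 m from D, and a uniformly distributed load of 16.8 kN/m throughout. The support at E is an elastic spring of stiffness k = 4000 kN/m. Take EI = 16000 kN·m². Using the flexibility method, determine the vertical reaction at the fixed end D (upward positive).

Release the roller at E. Primary structure: cantilever fixed at D.
Primary-structure tip deflection at E by superposition:
  point load 41 at a = 6.62: Pa²(3L − a)/(6EI) = 7541/EI
  point load 19 at a = 7.07: Pa²(3L − a)/(6EI) = 3914/EI
  UDL 16.8: wL⁴/(8EI) = 26512/EI
  δ_0 = 37967/EI
Tip deflection under a unit load at E: L³/(3EI) = 397/EI.
With EI = 16000 kN·m²: δ_0 = 2.3729 m and δ_{EE} = 0.024813 m/kN.
Compatibility — the spring shortens by R_E/k under the reaction it provides: δ_0 − R_E·δ_{EE} = R_E/k. With 1/k = 0.00025 m/kN, R_E = δ_0 / (δ_{EE} + 1/k) = 2.3729 / (0.024813 + 0.00025) = 94.68 kN.
Vertical equilibrium: R_D = ΣP − R_E = 238.1 − 94.68 = 143.4 kN.

R_D = 143.4 kN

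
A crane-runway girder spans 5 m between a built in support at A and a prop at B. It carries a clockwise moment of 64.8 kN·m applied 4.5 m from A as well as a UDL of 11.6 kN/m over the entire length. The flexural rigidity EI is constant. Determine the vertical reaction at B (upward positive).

R_B = 41 kN

Take the reaction at B as the redundant and release it; the primary structure is a cantilever fixed at A.
Primary-structure tip deflection at B by superposition:
  clockwise couple 64.8 at a = 4.5: M₀a(2L − a)/(2EI) = 801.9/EI
  UDL 11.6: wL⁴/(8EI) = 906.2/EI
  δ_0 = 1708/EI
Flexibility coefficient — unit upward force at B: δ_{BB} = L³/(3EI) = 41.67/EI.
Compatibility at B: δ_0 − R_B·δ_{BB} = 0, so R_B = 1708/41.67 = 41 kN.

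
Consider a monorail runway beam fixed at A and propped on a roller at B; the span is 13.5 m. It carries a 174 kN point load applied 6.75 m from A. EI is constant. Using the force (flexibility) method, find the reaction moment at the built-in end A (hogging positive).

M_A = 440.4 kN·m

Release the roller at B. Primary structure: cantilever fixed at A.
Primary-structure tip deflection at B by superposition:
  point load 174 at a = 6.75: Pa²(3L − a)/(6EI) = 44594/EI
Tip deflection under a unit load at B: L³/(3EI) = 820.1/EI.
The prop prevents deflection at B: R_B = δ_0/δ_{BB} = 44594/820.1 = 54.38 kN.
Moment equilibrium about A: M_A = Σ(load moments about A) − R_B·L = 1174 − 54.38×13.5 = 440.4 kN·m.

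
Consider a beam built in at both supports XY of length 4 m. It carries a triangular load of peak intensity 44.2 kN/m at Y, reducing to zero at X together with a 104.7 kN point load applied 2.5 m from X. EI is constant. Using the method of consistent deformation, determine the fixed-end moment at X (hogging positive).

M_X = 60.38 kN·m

Release both end moments; the primary structure is a simply-supported span XY with redundants M_X and M_Y.
End rotations of the released simple span under the applied load (×1/EI):
  at X: triangular load, peak 44.2: 7w₀L³/(360EI) = 55/EI
  at Y: triangular load, peak 44.2: w₀L³/(45EI) = 62.86/EI
  at X: point load 104.7 at a = 2.5: Pab(L + b)/(6LEI) = 89.98/EI
  at Y: point load 104.7 at a = 2.5: Pab(L + a)/(6LEI) = 106.3/EI
  θ_X0 = 145/EI,  θ_Y0 = 169.2/EI
Flexibility coefficients: a unit moment at one end gives L/(3EI) there and L/(6EI) at the far end, so f₁₁ = f₂₂ = 1.333/EI and f₁₂ = f₂₁ = 0.6667/EI.
Compatibility — zero rotation at each built-in end:
  1.333 M_X + 0.6667 M_Y = 145
  0.6667 M_X + 1.333 M_Y = 169.2
Solving the pair gives M_X = 60.38 kN·m and M_Y = 96.71 kN·m (hogging).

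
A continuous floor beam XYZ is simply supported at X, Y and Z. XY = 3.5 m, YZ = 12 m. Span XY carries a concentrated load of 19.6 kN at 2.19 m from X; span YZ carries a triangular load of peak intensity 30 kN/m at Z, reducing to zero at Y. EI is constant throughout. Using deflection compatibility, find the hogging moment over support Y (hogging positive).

M_Y = 198 kN·m

Take M_Y as the redundant. Released structure: two simple spans XY and YZ with a hinge at Y.
Rotations at Y on the released spans (each span's end-slope, ×1/EI):
  span XY: point load 19.6 at a = 2.19: Pab(L + a)/(6LEI) = 15.24/EI
  span YZ: triangular load, peak 30: 7w₀L³/(360EI) = 1008/EI
  relative rotation θ_0 = (15.24 + 1008)/EI = 1023/EI
A unit hogging moment at Y produces rotation L₁/(3EI) + L₂/(3EI) = 5.167/EI.
Slope continuity at Y: θ_0 = M_Y·5.167/EI, so M_Y = 1023/5.167 = 198 kN·m (hogging).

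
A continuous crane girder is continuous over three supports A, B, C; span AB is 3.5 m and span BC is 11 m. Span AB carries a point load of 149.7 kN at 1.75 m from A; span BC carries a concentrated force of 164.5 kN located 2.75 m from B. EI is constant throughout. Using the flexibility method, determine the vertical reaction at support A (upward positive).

Release continuity at B by inserting a hinge; the redundant is the internal moment M_B. The primary structure is two simply-supported spans AB and BC.
End slopes at the hinge B, treating each span as simply supported:
  span AB: point load 149.7 at a = 1.75: Pab(L + a)/(6LEI) = 114.6/EI
  span BC: point load 164.5 at a = 2.75: Pab(L + b)/(6LEI) = 1089/EI
  relative rotation θ_0 = (114.6 + 1089)/EI = 1203/EI
A unit hogging moment at B produces rotation L₁/(3EI) + L₂/(3EI) = 4.833/EI.
Compatibility: M_B·(L₁+L₂)/(3EI) = θ_0, giving M_B = 248.9 kN·m (hogging).
Span AB, ΣM about A with M_B applied at B: R_B^{AB}·3.5 = 262 + 248.9, so R_B^{AB} = 146 kN and R_A = 149.7 − 146 = 3.728 kN.

R_A = 3.728 kN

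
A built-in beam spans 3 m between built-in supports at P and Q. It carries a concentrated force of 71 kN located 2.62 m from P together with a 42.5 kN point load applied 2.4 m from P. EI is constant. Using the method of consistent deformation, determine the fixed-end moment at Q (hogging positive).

Release both end moments; the primary structure is a simply-supported span PQ with redundants M_P and M_Q.
Simple-span end rotations at P and Q under the given loads:
  at P: point load 71 at a = 2.62: Pab(L + b)/(6LEI) = 13.27/EI
  at Q: point load 71 at a = 2.62: Pab(L + a)/(6LEI) = 22.07/EI
  at P: point load 42.5 at a = 2.4: Pab(L + b)/(6LEI) = 12.24/EI
  at Q: point load 42.5 at a = 2.4: Pab(L + a)/(6LEI) = 18.36/EI
  θ_P0 = 25.51/EI,  θ_Q0 = 40.43/EI
Flexibility coefficients: a unit moment at one end gives L/(3EI) there and L/(6EI) at the far end, so f₁₁ = f₂₂ = 1/EI and f₁₂ = f₂₁ = 0.5/EI.
Compatibility — zero rotation at each built-in end:
  1 M_P + 0.5 M_Q = 25.51
  0.5 M_P + 1 M_Q = 40.43
Solving the pair gives M_P = 7.065 kN·m and M_Q = 36.9 kN·m (hogging).

M_Q = 36.9 kN·m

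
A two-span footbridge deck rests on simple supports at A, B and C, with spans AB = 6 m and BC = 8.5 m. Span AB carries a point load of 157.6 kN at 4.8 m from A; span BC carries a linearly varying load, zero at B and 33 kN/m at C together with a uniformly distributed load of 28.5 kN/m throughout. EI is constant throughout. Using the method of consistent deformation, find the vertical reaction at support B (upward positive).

R_B = 376.1 kN

Release continuity at B by inserting a hinge; the redundant is the internal moment M_B. The primary structure is two simply-supported spans AB and BC.
Rotations at B on the released spans (each span's end-slope, ×1/EI):
  span AB: point load 157.6 at a = 4.8: Pab(L + a)/(6LEI) = 272.3/EI
  span BC: triangular load, peak 33: 7w₀L³/(360EI) = 394.1/EI
  span BC: UDL 28.5: wL³/(24EI) = 729.3/EI
  relative rotation θ_0 = (272.3 + 1123)/EI = 1396/EI
A unit hogging moment at B produces rotation L₁/(3EI) + L₂/(3EI) = 4.833/EI.
Slope continuity at B: θ_0 = M_B·4.833/EI, so M_B = 1396/4.833 = 288.8 kN·m (hogging).
Span AB, ΣM about A with M_B applied at B: R_B^{AB}·6 = 756.5 + 288.8, so R_B^{AB} = 174.2 kN and R_A = 157.6 − 174.2 = -16.61 kN.
Span BC, ΣM about C: R_B^{BC}·8.5 = 1427 + 288.8, so R_B^{BC} = 201.8 kN and R_C = 382.5 − 201.8 = 180.7 kN.
R_B = 174.2 + 201.8 = 376.1 kN.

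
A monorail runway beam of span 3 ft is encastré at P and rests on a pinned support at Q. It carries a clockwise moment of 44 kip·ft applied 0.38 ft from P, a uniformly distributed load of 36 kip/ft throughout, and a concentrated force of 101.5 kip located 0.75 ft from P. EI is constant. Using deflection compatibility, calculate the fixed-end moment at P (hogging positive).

M_P = 118.8 kip·ft

Release the roller at Q. Primary structure: cantilever fixed at P.
Downward deflection at the released point Q due to the loads:
  clockwise couple 44 at a = 0.38: M₀a(2L − a)/(2EI) = 46.98/EI
  UDL 36: wL⁴/(8EI) = 364.5/EI
  point load 101.5 at a = 0.75: Pa²(3L − a)/(6EI) = 78.5/EI
  δ_0 = 490/EI
Flexibility coefficient — unit upward force at Q: δ_{QQ} = L³/(3EI) = 9/EI.
The prop prevents deflection at Q: R_Q = δ_0/δ_{QQ} = 490/9 = 54.44 kip.
Moment equilibrium about P: M_P = Σ(load moments about P) − R_Q·L = 282.1 − 54.44×3 = 118.8 kip·ft.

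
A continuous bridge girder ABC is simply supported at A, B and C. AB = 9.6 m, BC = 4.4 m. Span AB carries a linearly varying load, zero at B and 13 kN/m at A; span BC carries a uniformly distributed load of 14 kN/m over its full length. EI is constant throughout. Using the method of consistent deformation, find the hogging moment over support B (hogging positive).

M_B = 58.57 kN·m

Insert a hinge at B; M_B is the redundant, and each span becomes simply supported.
Discontinuity in slope at B on the released structure — sum the simple-span end rotations:
  span AB: triangular load, peak 13: 7w₀L³/(360EI) = 223.6/EI
  span BC: UDL 14: wL³/(24EI) = 49.69/EI
  relative rotation θ_0 = (223.6 + 49.69)/EI = 273.3/EI
A unit hogging moment at B produces rotation L₁/(3EI) + L₂/(3EI) = 4.667/EI.
Slope continuity at B: θ_0 = M_B·4.667/EI, so M_B = 273.3/4.667 = 58.57 kN·m (hogging).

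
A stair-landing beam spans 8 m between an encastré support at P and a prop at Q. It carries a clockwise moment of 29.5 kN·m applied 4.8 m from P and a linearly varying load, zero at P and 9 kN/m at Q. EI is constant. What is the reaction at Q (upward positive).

R_Q = 24.45 kN

Remove the prop at Q; the released (primary) structure is a cantilever built in at P.
Free-end deflection of the primary structure under the applied loading (downward +):
  clockwise couple 29.5 at a = 4.8: M₀a(2L − a)/(2EI) = 793/EI
  triangular load, peak 9 at the free end: 11w₀L⁴/(120EI) = 3379/EI
  δ_0 = 4172/EI
Flexibility coefficient — unit upward force at Q: δ_{QQ} = L³/(3EI) = 170.7/EI.
Compatibility at Q: δ_0 − R_Q·δ_{QQ} = 0, so R_Q = 4172/170.7 = 24.45 kN.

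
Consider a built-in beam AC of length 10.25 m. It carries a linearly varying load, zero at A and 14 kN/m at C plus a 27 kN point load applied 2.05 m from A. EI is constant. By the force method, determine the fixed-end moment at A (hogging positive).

Take the two fixed-end moments M_A, M_C as redundants; the released structure is the simple span AC.
End rotations of the released simple span under the applied load (×1/EI):
  at A: triangular load, peak 14: 7w₀L³/(360EI) = 293.2/EI
  at C: triangular load, peak 14: w₀L³/(45EI) = 335/EI
  at A: point load 27 at a = 2.05: Pab(L + b)/(6LEI) = 136.2/EI
  at C: point load 27 at a = 2.05: Pab(L + a)/(6LEI) = 90.77/EI
  θ_A0 = 429.3/EI,  θ_C0 = 425.8/EI
Flexibility coefficients: a unit moment at one end gives L/(3EI) there and L/(6EI) at the far end, so f₁₁ = f₂₂ = 3.417/EI and f₁₂ = f₂₁ = 1.708/EI.
Compatibility — zero rotation at each built-in end:
  3.417 M_A + 1.708 M_C = 429.3
  1.708 M_A + 3.417 M_C = 425.8
Solving the pair gives M_A = 84.45 kN·m and M_C = 82.4 kN·m (hogging).

M_A = 84.45 kN·m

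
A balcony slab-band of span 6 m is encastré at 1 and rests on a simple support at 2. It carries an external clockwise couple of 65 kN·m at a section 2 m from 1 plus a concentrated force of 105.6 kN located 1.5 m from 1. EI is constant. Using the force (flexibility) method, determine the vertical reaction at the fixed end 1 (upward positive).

Remove the prop at 2; the released (primary) structure is a cantilever built in at 1.
Deflection at 2 on the released cantilever, summing each load's contribution:
  clockwise couple 65 at a = 2: M₀a(2L − a)/(2EI) = 650/EI
  point load 105.6 at a = 1.5: Pa²(3L − a)/(6EI) = 653.4/EI
  δ_0 = 1303/EI
Tip deflection under a unit load at 2: L³/(3EI) = 72/EI.
Compatibility at 2: δ_0 − R_2·δ_{22} = 0, so R_2 = 1303/72 = 18.1 kN.
Vertical equilibrium: R_1 = ΣP − R_2 = 105.6 − 18.1 = 87.5 kN.

R_1 = 87.5 kN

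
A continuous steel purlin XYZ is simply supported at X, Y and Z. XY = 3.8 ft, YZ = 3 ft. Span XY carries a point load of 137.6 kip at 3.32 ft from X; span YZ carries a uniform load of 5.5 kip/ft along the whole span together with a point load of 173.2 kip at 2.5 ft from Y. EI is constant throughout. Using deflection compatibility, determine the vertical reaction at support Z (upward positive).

R_Z = 135.4 kip

Insert a hinge at Y; M_Y is the redundant, and each span becomes simply supported.
Rotations at Y on the released spans (each span's end-slope, ×1/EI):
  span XY: point load 137.6 at a = 3.32: Pab(L + a)/(6LEI) = 68.48/EI
  span YZ: UDL 5.5: wL³/(24EI) = 6.188/EI
  span YZ: point load 173.2 at a = 2.5: Pab(L + b)/(6LEI) = 42.1/EI
  relative rotation θ_0 = (68.48 + 48.28)/EI = 116.8/EI
A unit hogging moment at Y produces rotation L₁/(3EI) + L₂/(3EI) = 2.267/EI.
Slope continuity at Y: θ_0 = M_Y·2.267/EI, so M_Y = 116.8/2.267 = 51.51 kip·ft (hogging).
Span YZ, ΣM about Z: R_Y^{YZ}·3 = 111.3 + 51.51, so R_Y^{YZ} = 54.29 kip and R_Z = 189.7 − 54.29 = 135.4 kip.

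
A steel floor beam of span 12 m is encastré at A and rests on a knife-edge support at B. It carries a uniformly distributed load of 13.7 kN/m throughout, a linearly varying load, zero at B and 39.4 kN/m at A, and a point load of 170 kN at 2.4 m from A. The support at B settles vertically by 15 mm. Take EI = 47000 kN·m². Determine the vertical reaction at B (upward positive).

Release the roller at B. Primary structure: cantilever fixed at A.
Primary-structure tip deflection at B by superposition:
  UDL 13.7: wL⁴/(8EI) = 35510/EI
  triangular load, peak 39.4 at the fixed end: w₀L⁴/(30EI) = 27233/EI
  point load 170 at a = 2.4: Pa²(3L − a)/(6EI) = 5484/EI
  δ_0 = 68227/EI
Tip deflection under a unit load at B: L³/(3EI) = 576/EI.
With EI = 47000 kN·m²: δ_0 = 1.4516 m and δ_{BB} = 0.012255 m/kN.
Compatibility — the beam at B must follow the support down by 0.015 m: δ_0 − R_B·δ_{BB} = 0.015, so R_B = (1.4516 − 0.015)/0.012255 = 117.2 kN.

R_B = 117.2 kN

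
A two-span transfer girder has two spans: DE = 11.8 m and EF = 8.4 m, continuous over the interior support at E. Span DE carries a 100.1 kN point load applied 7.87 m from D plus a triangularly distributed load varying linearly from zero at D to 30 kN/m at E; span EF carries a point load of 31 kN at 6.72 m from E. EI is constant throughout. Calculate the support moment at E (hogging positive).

Insert a hinge at E; M_E is the redundant, and each span becomes simply supported.
End slopes at the hinge E, treating each span as simply supported:
  span DE: point load 100.1 at a = 7.87: Pab(L + a)/(6LEI) = 860.1/EI
  span DE: triangular load, peak 30: w₀L³/(45EI) = 1095/EI
  span EF: point load 31 at a = 6.72: Pab(L + b)/(6LEI) = 70/EI
  relative rotation θ_0 = (1956 + 70)/EI = 2025/EI
A unit hogging moment at E produces rotation L₁/(3EI) + L₂/(3EI) = 6.733/EI.
Compatibility: M_E·(L₁+L₂)/(3EI) = θ_0, giving M_E = 300.8 kN·m (hogging).

M_E = 300.8 kN·m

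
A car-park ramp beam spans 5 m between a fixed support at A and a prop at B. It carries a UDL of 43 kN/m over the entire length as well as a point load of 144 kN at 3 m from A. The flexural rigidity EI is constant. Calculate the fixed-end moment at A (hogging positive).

M_A = 255.3 kN·m

Remove the prop at B; the released (primary) structure is a cantilever built in at A.
Downward deflection at the released point B due to the loads:
  UDL 43: wL⁴/(8EI) = 3359/EI
  point load 144 at a = 3: Pa²(3L − a)/(6EI) = 2592/EI
  δ_0 = 5951/EI
Tip deflection under a unit load at B: L³/(3EI) = 41.67/EI.
Compatibility at B: δ_0 − R_B·δ_{BB} = 0, so R_B = 5951/41.67 = 142.8 kN.
Moment equilibrium about A: M_A = Σ(load moments about A) − R_B·L = 969.5 − 142.8×5 = 255.3 kN·m.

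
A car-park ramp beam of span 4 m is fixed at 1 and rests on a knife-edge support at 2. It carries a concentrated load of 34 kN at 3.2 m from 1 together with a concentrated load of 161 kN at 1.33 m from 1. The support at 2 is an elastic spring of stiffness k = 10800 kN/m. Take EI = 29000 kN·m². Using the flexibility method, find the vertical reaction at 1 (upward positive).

R_1 = 152.7 kN

Release the roller at 2. Primary structure: cantilever fixed at 1.
Primary-structure tip deflection at 2 by superposition:
  point load 34 at a = 3.2: Pa²(3L − a)/(6EI) = 510.6/EI
  point load 161 at a = 1.33: Pa²(3L − a)/(6EI) = 506.5/EI
  δ_0 = 1017/EI
Flexibility coefficient — unit upward force at 2: δ_{22} = L³/(3EI) = 21.33/EI.
With EI = 29000 kN·m²: δ_0 = 0.035072 m and δ_{22} = 0.000736 m/kN.
Compatibility — the spring shortens by R_2/k under the reaction it provides: δ_0 − R_2·δ_{22} = R_2/k. With 1/k = 0.000093 m/kN, R_2 = δ_0 / (δ_{22} + 1/k) = 0.035072 / (0.000736 + 0.000093) = 42.35 kN.
Vertical equilibrium: R_1 = ΣP − R_2 = 195 − 42.35 = 152.7 kN.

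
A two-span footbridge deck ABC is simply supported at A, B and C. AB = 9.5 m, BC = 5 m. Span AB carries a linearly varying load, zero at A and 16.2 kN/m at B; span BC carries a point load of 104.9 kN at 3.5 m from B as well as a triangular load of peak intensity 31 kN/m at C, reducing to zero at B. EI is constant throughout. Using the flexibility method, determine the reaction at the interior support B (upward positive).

R_B = 140.4 kN

Release continuity at B by inserting a hinge; the redundant is the internal moment M_B. The primary structure is two simply-supported spans AB and BC.
End slopes at the hinge B, treating each span as simply supported:
  span AB: triangular load, peak 16.2: w₀L³/(45EI) = 308.7/EI
  span BC: point load 104.9 at a = 3.5: Pab(L + b)/(6LEI) = 119.3/EI
  span BC: triangular load, peak 31: 7w₀L³/(360EI) = 75.35/EI
  relative rotation θ_0 = (308.7 + 194.7)/EI = 503.3/EI
A unit hogging moment at B produces rotation L₁/(3EI) + L₂/(3EI) = 4.833/EI.
Slope continuity at B: θ_0 = M_B·4.833/EI, so M_B = 503.3/4.833 = 104.1 kN·m (hogging).
Span AB, ΣM about A with M_B applied at B: R_B^{AB}·9.5 = 487.4 + 104.1, so R_B^{AB} = 62.26 kN and R_A = 76.95 − 62.26 = 14.69 kN.
Span BC, ΣM about C: R_B^{BC}·5 = 286.5 + 104.1, so R_B^{BC} = 78.13 kN and R_C = 182.4 − 78.13 = 104.3 kN.
R_B = 62.26 + 78.13 = 140.4 kN.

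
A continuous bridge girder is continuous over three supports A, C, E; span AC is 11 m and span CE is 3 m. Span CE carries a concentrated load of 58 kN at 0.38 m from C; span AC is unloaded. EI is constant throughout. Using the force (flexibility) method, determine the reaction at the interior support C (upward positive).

R_C = 52.29 kN

Insert a hinge at C; M_C is the redundant, and each span becomes simply supported.
Rotations at C on the released spans (each span's end-slope, ×1/EI):
  span CE: point load 58 at a = 0.38: Pab(L + b)/(6LEI) = 18.03/EI
  relative rotation θ_0 = (0 + 18.03)/EI = 18.03/EI
A unit hogging moment at C produces rotation L₁/(3EI) + L₂/(3EI) = 4.667/EI.
Slope continuity at C: θ_0 = M_C·4.667/EI, so M_C = 18.03/4.667 = 3.863 kN·m (hogging).
Span AC, ΣM about A with M_C applied at C: R_C^{AC}·11 = 0 + 3.863, so R_C^{AC} = 0.3512 kN and R_A = 0 − 0.3512 = -0.3512 kN.
Span CE, ΣM about E: R_C^{CE}·3 = 152 + 3.863, so R_C^{CE} = 51.94 kN and R_E = 58 − 51.94 = 6.059 kN.
R_C = 0.3512 + 51.94 = 52.29 kN.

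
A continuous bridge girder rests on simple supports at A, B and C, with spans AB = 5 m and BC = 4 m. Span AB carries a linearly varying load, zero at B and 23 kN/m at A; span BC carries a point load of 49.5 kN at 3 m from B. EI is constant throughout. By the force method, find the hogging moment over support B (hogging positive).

Release continuity at B by inserting a hinge; the redundant is the internal moment M_B. The primary structure is two simply-supported spans AB and BC.
End slopes at the hinge B, treating each span as simply supported:
  span AB: triangular load, peak 23: 7w₀L³/(360EI) = 55.9/EI
  span BC: point load 49.5 at a = 3: Pab(L + b)/(6LEI) = 30.94/EI
  relative rotation θ_0 = (55.9 + 30.94)/EI = 86.84/EI
A unit hogging moment at B produces rotation L₁/(3EI) + L₂/(3EI) = 3/EI.
Slope continuity at B: θ_0 = M_B·3/EI, so M_B = 86.84/3 = 28.95 kN·m (hogging).

M_B = 28.95 kN·m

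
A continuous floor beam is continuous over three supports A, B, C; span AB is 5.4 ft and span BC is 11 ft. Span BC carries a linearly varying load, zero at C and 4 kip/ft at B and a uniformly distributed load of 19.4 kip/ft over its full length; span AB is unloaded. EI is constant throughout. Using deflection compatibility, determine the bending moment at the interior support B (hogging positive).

M_B = 218.5 kip·ft

Take M_B as the redundant. Released structure: two simple spans AB and BC with a hinge at B.
End slopes at the hinge B, treating each span as simply supported:
  span BC: triangular load, peak 4: w₀L³/(45EI) = 118.3/EI
  span BC: UDL 19.4: wL³/(24EI) = 1076/EI
  relative rotation θ_0 = (0 + 1194)/EI = 1194/EI
A unit hogging moment at B produces rotation L₁/(3EI) + L₂/(3EI) = 5.467/EI.
Slope continuity at B: θ_0 = M_B·5.467/EI, so M_B = 1194/5.467 = 218.5 kip·ft (hogging).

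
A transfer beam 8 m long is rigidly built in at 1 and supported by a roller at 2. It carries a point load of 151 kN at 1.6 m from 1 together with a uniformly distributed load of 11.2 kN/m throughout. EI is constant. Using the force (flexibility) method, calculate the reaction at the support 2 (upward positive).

Take the reaction at 2 as the redundant and release it; the primary structure is a cantilever fixed at 1.
Free-end deflection of the primary structure under the applied loading (downward +):
  point load 151 at a = 1.6: Pa²(3L − a)/(6EI) = 1443/EI
  UDL 11.2: wL⁴/(8EI) = 5734/EI
  δ_0 = 7178/EI
Flexibility coefficient — unit upward force at 2: δ_{22} = L³/(3EI) = 170.7/EI.
Compatibility at 2: δ_0 − R_2·δ_{22} = 0, so R_2 = 7178/170.7 = 42.06 kN.

R_2 = 42.06 kN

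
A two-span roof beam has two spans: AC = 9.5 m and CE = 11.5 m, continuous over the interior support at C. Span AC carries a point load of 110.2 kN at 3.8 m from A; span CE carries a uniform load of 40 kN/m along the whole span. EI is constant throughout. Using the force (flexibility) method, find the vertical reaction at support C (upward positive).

R_C = 359 kN

Release continuity at C by inserting a hinge; the redundant is the internal moment M_C. The primary structure is two simply-supported spans AC and CE.
Discontinuity in slope at C on the released structure — sum the simple-span end rotations:
  span AC: point load 110.2 at a = 3.8: Pab(L + a)/(6LEI) = 557/EI
  span CE: UDL 40: wL³/(24EI) = 2535/EI
  relative rotation θ_0 = (557 + 2535)/EI = 3092/EI
A unit hogging moment at C produces rotation L₁/(3EI) + L₂/(3EI) = 7/EI.
Compatibility: M_C·(L₁+L₂)/(3EI) = θ_0, giving M_C = 441.7 kN·m (hogging).
Span AC, ΣM about A with M_C applied at C: R_C^{AC}·9.5 = 418.8 + 441.7, so R_C^{AC} = 90.57 kN and R_A = 110.2 − 90.57 = 19.63 kN.
Span CE, ΣM about E: R_C^{CE}·11.5 = 2645 + 441.7, so R_C^{CE} = 268.4 kN and R_E = 460 − 268.4 = 191.6 kN.
R_C = 90.57 + 268.4 = 359 kN.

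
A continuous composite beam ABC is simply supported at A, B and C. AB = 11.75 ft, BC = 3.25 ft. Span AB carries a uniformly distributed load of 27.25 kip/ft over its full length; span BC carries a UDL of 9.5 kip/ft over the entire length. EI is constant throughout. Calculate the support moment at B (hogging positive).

Release continuity at B by inserting a hinge; the redundant is the internal moment M_B. The primary structure is two simply-supported spans AB and BC.
End slopes at the hinge B, treating each span as simply supported:
  span AB: UDL 27.25: wL³/(24EI) = 1842/EI
  span BC: UDL 9.5: wL³/(24EI) = 13.59/EI
  relative rotation θ_0 = (1842 + 13.59)/EI = 1856/EI
A unit hogging moment at B produces rotation L₁/(3EI) + L₂/(3EI) = 5/EI.
Compatibility: M_B·(L₁+L₂)/(3EI) = θ_0, giving M_B = 371.1 kip·ft (hogging).

M_B = 371.1 kip·ft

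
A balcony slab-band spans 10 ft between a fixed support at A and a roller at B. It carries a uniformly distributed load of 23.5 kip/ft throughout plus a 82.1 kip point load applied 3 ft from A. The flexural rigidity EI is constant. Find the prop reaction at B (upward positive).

R_B = 98.1 kip

Take the reaction at B as the redundant and release it; the primary structure is a cantilever fixed at A.
Primary-structure tip deflection at B by superposition:
  UDL 23.5: wL⁴/(8EI) = 29375/EI
  point load 82.1 at a = 3: Pa²(3L − a)/(6EI) = 3325/EI
  δ_0 = 32700/EI
Tip deflection under a unit load at B: L³/(3EI) = 333.3/EI.
Compatibility at B: δ_0 − R_B·δ_{BB} = 0, so R_B = 32700/333.3 = 98.1 kip.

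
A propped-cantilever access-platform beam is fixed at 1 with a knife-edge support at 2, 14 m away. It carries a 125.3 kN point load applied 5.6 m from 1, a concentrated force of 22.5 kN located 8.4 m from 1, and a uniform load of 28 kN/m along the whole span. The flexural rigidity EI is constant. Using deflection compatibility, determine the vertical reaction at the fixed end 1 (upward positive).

Remove the prop at 2; the released (primary) structure is a cantilever built in at 1.
Downward deflection at the released point 2 due to the loads:
  point load 125.3 at a = 5.6: Pa²(3L − a)/(6EI) = 23838/EI
  point load 22.5 at a = 8.4: Pa²(3L − a)/(6EI) = 8891/EI
  UDL 28: wL⁴/(8EI) = 134456/EI
  δ_0 = 167185/EI
Flexibility coefficient — unit upward force at 2: δ_{22} = L³/(3EI) = 914.7/EI.
Compatibility at 2: δ_0 − R_2·δ_{22} = 0, so R_2 = 167185/914.7 = 182.8 kN.
Vertical equilibrium: R_1 = ΣP − R_2 = 539.8 − 182.8 = 357 kN.

R_1 = 357 kN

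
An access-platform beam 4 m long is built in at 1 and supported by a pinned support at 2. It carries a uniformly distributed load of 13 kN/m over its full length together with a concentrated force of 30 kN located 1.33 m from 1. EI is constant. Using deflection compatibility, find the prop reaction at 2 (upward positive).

Take the reaction at 2 as the redundant and release it; the primary structure is a cantilever fixed at 1.
Free-end deflection of the primary structure under the applied loading (downward +):
  UDL 13: wL⁴/(8EI) = 416/EI
  point load 30 at a = 1.33: Pa²(3L − a)/(6EI) = 94.37/EI
  δ_0 = 510.4/EI
Flexibility coefficient — unit upward force at 2: δ_{22} = L³/(3EI) = 21.33/EI.
The prop prevents deflection at 2: R_2 = δ_0/δ_{22} = 510.4/21.33 = 23.92 kN.

R_2 = 23.92 kN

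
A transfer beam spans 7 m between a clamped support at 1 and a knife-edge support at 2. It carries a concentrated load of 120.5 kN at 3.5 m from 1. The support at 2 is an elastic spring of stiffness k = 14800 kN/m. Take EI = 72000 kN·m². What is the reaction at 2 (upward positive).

Remove the prop at 2; the released (primary) structure is a cantilever built in at 1.
Deflection at 2 on the released cantilever, summing each load's contribution:
  point load 120.5 at a = 3.5: Pa²(3L − a)/(6EI) = 4305/EI
Tip deflection under a unit load at 2: L³/(3EI) = 114.3/EI.
With EI = 72000 kN·m²: δ_0 = 0.059797 m and δ_{22} = 0.001588 m/kN.
Compatibility — the spring shortens by R_2/k under the reaction it provides: δ_0 − R_2·δ_{22} = R_2/k. With 1/k = 0.000068 m/kN, R_2 = δ_0 / (δ_{22} + 1/k) = 0.059797 / (0.001588 + 0.000068) = 36.12 kN.

R_2 = 36.12 kN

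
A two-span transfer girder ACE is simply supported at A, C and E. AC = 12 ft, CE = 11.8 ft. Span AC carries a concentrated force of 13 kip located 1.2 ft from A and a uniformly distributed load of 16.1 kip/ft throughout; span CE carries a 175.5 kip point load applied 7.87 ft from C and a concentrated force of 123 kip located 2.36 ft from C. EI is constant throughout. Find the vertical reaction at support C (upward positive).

R_C = 322.9 kip

Release continuity at C by inserting a hinge; the redundant is the internal moment M_C. The primary structure is two simply-supported spans AC and CE.
End slopes at the hinge C, treating each span as simply supported:
  span AC: point load 13 at a = 1.2: Pab(L + a)/(6LEI) = 30.89/EI
  span AC: UDL 16.1: wL³/(24EI) = 1159/EI
  span CE: point load 175.5 at a = 7.87: Pab(L + b)/(6LEI) = 1206/EI
  span CE: point load 123 at a = 2.36: Pab(L + b)/(6LEI) = 822.1/EI
  relative rotation θ_0 = (1190 + 2028)/EI = 3218/EI
A unit hogging moment at C produces rotation L₁/(3EI) + L₂/(3EI) = 7.933/EI.
Slope continuity at C: θ_0 = M_C·7.933/EI, so M_C = 3218/7.933 = 405.6 kip·ft (hogging).
Span AC, ΣM about A with M_C applied at C: R_C^{AC}·12 = 1175 + 405.6, so R_C^{AC} = 131.7 kip and R_A = 206.2 − 131.7 = 74.5 kip.
Span CE, ΣM about E: R_C^{CE}·11.8 = 1851 + 405.6, so R_C^{CE} = 191.2 kip and R_E = 298.5 − 191.2 = 107.3 kip.
R_C = 131.7 + 191.2 = 322.9 kip.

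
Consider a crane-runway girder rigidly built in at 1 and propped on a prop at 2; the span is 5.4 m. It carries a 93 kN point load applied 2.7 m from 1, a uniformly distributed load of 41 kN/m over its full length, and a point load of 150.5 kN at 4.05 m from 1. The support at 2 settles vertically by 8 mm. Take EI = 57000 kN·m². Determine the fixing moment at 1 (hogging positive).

Remove the prop at 2; the released (primary) structure is a cantilever built in at 1.
Downward deflection at the released point 2 due to the loads:
  point load 93 at a = 2.7: Pa²(3L − a)/(6EI) = 1525/EI
  UDL 41: wL⁴/(8EI) = 4358/EI
  point load 150.5 at a = 4.05: Pa²(3L − a)/(6EI) = 4999/EI
  δ_0 = 10882/EI
Tip deflection under a unit load at 2: L³/(3EI) = 52.49/EI.
With EI = 57000 kN·m²: δ_0 = 0.19091 m and δ_{22} = 0.000921 m/kN.
Compatibility — the beam at 2 must follow the support down by 0.008 m: δ_0 − R_2·δ_{22} = 0.008, so R_2 = (0.19091 − 0.008)/0.000921 = 198.6 kN.
Moment equilibrium about 1: M_1 = Σ(load moments about 1) − R_2·L = 1458 − 198.6×5.4 = 385.8 kN·m.

M_1 = 385.8 kN·m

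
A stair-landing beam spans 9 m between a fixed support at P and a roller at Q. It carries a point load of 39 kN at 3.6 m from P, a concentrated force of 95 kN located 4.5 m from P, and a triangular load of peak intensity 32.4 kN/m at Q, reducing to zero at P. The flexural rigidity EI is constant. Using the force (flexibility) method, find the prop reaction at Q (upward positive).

Choose R_Q as the redundant. The primary structure is the cantilever fixed at P.
Deflection at Q on the released cantilever, summing each load's contribution:
  point load 39 at a = 3.6: Pa²(3L − a)/(6EI) = 1971/EI
  point load 95 at a = 4.5: Pa²(3L − a)/(6EI) = 7214/EI
  triangular load, peak 32.4 at the free end: 11w₀L⁴/(120EI) = 19486/EI
  δ_0 = 28671/EI
Flexibility coefficient — unit upward force at Q: δ_{QQ} = L³/(3EI) = 243/EI.
Compatibility at Q: δ_0 − R_Q·δ_{QQ} = 0, so R_Q = 28671/243 = 118 kN.

R_Q = 118 kN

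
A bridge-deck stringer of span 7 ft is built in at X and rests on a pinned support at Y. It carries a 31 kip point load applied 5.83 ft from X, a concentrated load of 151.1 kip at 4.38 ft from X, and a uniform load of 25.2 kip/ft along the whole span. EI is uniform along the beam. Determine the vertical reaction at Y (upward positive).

Take the reaction at Y as the redundant and release it; the primary structure is a cantilever fixed at X.
Primary-structure tip deflection at Y by superposition:
  point load 31 at a = 5.83: Pa²(3L − a)/(6EI) = 2664/EI
  point load 151.1 at a = 4.38: Pa²(3L − a)/(6EI) = 8030/EI
  UDL 25.2: wL⁴/(8EI) = 7563/EI
  δ_0 = 18257/EI
Tip deflection under a unit load at Y: L³/(3EI) = 114.3/EI.
The prop prevents deflection at Y: R_Y = δ_0/δ_{YY} = 18257/114.3 = 159.7 kip.

R_Y = 159.7 kip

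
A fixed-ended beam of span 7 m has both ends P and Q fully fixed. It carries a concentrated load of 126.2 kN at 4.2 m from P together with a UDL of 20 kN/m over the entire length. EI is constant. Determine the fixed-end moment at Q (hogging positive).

M_Q = 208.9 kN·m

Take the two fixed-end moments M_P, M_Q as redundants; the released structure is the simple span PQ.
Simple-span end rotations at P and Q under the given loads:
  at P: point load 126.2 at a = 4.2: Pab(L + b)/(6LEI) = 346.3/EI
  at Q: point load 126.2 at a = 4.2: Pab(L + a)/(6LEI) = 395.8/EI
  at P: UDL 20: wL³/(24EI) = 285.8/EI
  at Q: UDL 20: wL³/(24EI) = 285.8/EI
  θ_P0 = 632.1/EI,  θ_Q0 = 681.6/EI
Flexibility coefficients: a unit moment at one end gives L/(3EI) there and L/(6EI) at the far end, so f₁₁ = f₂₂ = 2.333/EI and f₁₂ = f₂₁ = 1.167/EI.
Compatibility — zero rotation at each built-in end:
  2.333 M_P + 1.167 M_Q = 632.1
  1.167 M_P + 2.333 M_Q = 681.6
Solving the pair gives M_P = 166.5 kN·m and M_Q = 208.9 kN·m (hogging).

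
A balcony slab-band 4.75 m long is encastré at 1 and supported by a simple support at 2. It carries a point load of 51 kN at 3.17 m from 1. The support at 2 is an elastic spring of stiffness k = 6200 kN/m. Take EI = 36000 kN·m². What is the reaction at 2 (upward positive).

Remove the prop at 2; the released (primary) structure is a cantilever built in at 1.
Primary-structure tip deflection at 2 by superposition:
  point load 51 at a = 3.17: Pa²(3L − a)/(6EI) = 946.4/EI
Tip deflection under a unit load at 2: L³/(3EI) = 35.72/EI.
With EI = 36000 kN·m²: δ_0 = 0.026289 m and δ_{22} = 0.000992 m/kN.
Compatibility — the spring shortens by R_2/k under the reaction it provides: δ_0 − R_2·δ_{22} = R_2/k. With 1/k = 0.000161 m/kN, R_2 = δ_0 / (δ_{22} + 1/k) = 0.026289 / (0.000992 + 0.000161) = 22.79 kN.

R_2 = 22.79 kN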